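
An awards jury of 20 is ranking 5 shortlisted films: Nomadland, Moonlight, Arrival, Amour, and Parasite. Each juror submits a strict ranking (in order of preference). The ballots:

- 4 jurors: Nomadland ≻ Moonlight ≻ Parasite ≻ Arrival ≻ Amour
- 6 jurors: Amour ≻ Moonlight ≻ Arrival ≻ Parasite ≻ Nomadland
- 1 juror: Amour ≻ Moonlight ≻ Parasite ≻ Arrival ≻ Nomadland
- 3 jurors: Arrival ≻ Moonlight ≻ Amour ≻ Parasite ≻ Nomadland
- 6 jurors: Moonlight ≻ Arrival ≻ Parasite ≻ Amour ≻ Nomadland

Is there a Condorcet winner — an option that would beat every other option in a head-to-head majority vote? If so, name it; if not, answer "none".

Moonlight

Moonlight vs Nomadland: 16–4 for Moonlight.
Moonlight vs Arrival: 17–3 for Moonlight.
Moonlight vs Amour: 13–7 for Moonlight.
Moonlight vs Parasite: 20–0 for Moonlight.
Moonlight beats every other option head-to-head.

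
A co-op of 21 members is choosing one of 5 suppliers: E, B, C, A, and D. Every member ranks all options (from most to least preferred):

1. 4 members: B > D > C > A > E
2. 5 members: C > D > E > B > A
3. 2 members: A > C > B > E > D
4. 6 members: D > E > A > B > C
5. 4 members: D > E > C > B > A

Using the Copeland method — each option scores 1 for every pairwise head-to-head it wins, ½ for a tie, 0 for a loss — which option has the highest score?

D

E: beats B and A; loses to C and D → score 2.
B: beats A; loses to E, C, and D → score 1.
C: beats E, B, and A; loses to D → score 3.
A: loses to E, B, C, and D → score 0.
D: beats E, B, C, and A → score 4.
D has the best pairwise record.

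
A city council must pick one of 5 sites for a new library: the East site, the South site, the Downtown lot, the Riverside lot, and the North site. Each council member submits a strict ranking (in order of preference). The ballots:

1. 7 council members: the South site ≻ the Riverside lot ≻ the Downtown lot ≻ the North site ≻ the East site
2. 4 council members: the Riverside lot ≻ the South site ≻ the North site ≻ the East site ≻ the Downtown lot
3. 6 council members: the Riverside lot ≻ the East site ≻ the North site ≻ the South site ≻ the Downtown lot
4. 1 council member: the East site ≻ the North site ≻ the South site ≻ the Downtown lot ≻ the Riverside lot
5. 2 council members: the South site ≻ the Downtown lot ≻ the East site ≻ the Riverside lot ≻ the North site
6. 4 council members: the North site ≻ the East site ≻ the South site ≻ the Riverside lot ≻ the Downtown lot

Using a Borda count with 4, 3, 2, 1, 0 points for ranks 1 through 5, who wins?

the Riverside lot

the East site: 7·0 + 4·1 + 6·3 + 1·4 + 2·2 + 4·3 = 42
the South site: 7·4 + 4·3 + 6·1 + 1·2 + 2·4 + 4·2 = 64
the Downtown lot: 7·2 + 4·0 + 6·0 + 1·1 + 2·3 + 4·0 = 21
the Riverside lot: 7·3 + 4·4 + 6·4 + 1·0 + 2·1 + 4·1 = 67
the North site: 7·1 + 4·2 + 6·2 + 1·3 + 2·0 + 4·4 = 46
the Riverside lot has the highest Borda score (67).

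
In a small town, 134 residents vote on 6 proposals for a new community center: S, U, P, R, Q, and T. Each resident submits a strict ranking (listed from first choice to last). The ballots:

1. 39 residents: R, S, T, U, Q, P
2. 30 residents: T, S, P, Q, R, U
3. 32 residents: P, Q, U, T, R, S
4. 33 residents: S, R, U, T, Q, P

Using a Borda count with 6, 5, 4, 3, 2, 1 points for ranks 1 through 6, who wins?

S: 39·5 + 30·5 + 32·1 + 33·6 = 575
U: 39·3 + 30·1 + 32·4 + 33·4 = 407
P: 39·1 + 30·4 + 32·6 + 33·1 = 384
R: 39·6 + 30·2 + 32·2 + 33·5 = 523
Q: 39·2 + 30·3 + 32·5 + 33·2 = 394
T: 39·4 + 30·6 + 32·3 + 33·3 = 531
S has the highest Borda score (575).

S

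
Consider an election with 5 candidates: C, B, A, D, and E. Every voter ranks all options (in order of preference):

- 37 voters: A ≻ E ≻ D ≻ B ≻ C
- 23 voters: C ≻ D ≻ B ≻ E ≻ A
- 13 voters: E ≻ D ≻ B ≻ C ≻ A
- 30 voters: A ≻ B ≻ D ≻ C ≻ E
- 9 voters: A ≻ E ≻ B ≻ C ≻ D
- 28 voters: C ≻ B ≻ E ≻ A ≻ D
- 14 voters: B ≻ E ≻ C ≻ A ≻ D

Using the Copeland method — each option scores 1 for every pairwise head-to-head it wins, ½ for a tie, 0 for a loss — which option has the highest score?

B

C: beats A and E; loses to B and D → score 2.
B: beats C, A, D, and E → score 4.
A: beats D; loses to C, B, and E → score 1.
D: beats C; loses to B, A, and E → score 1.
E: beats A and D; loses to C and B → score 2.
B has the best pairwise record.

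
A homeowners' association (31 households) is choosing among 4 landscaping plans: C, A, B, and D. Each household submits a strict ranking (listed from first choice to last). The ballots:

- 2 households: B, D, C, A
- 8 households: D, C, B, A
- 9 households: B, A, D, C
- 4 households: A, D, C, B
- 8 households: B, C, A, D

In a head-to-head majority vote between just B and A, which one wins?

B

Voters preferring B to A: 27; preferring A to B: 4.
B wins the head-to-head.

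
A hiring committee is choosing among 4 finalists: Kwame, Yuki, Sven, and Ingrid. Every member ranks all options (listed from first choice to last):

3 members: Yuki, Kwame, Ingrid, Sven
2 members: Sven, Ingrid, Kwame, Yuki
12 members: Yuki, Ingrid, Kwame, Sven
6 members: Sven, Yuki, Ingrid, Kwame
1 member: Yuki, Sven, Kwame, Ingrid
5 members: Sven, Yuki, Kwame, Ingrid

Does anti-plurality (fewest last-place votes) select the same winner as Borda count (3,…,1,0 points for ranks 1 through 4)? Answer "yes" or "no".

Anti-plurality — last-place votes: Kwame 6, Yuki 2, Sven 15, Ingrid 6. Winner: Yuki.
Borda — scores: Kwame 26, Yuki 70, Sven 41, Ingrid 37. Winner: Yuki.
The two methods agree.

yes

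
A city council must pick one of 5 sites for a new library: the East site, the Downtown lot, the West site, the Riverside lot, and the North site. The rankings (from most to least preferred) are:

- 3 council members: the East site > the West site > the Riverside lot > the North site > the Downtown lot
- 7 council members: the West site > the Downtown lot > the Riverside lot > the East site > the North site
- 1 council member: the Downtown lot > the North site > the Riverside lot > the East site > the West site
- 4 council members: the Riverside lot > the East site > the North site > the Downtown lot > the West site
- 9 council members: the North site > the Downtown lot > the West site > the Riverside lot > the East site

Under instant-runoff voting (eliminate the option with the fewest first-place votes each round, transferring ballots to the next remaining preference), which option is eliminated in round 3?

the Riverside lot

Round 1: the East site 3, the Downtown lot 1, the West site 7, the Riverside lot 4, the North site 9. Eliminate the Downtown lot.
Round 2: the East site 3, the West site 7, the Riverside lot 4, the North site 10. Eliminate the East site.
Round 3: the West site 10, the Riverside lot 4, the North site 10. Eliminate the Riverside lot.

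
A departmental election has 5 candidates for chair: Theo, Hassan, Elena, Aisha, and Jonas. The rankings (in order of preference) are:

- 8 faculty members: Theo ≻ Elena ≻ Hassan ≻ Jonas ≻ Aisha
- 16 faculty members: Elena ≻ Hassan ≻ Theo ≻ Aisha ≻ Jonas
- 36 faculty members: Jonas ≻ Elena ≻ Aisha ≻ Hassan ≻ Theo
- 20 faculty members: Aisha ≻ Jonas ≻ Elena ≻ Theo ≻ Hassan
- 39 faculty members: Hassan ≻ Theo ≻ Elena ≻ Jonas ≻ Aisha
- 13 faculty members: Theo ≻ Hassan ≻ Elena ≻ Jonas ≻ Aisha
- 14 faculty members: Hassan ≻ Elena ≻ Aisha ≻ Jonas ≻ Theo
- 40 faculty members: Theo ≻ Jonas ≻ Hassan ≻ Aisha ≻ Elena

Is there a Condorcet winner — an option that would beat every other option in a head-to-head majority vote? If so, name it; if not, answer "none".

Checking pairwise contests:
Hassan beats Theo 105–81.
Jonas beats Hassan 96–90.
Theo beats Elena 100–86.
Theo beats Aisha 116–70.
Theo beats Jonas 116–70.
Every option loses at least one head-to-head, so there is no Condorcet winner.

none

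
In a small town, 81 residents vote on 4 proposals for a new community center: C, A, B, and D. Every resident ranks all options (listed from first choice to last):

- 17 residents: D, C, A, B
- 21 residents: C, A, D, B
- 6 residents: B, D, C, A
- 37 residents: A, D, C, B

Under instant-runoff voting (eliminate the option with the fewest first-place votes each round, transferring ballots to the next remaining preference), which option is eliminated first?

Round 1: C 21, A 37, B 6, D 17. Eliminate B.

B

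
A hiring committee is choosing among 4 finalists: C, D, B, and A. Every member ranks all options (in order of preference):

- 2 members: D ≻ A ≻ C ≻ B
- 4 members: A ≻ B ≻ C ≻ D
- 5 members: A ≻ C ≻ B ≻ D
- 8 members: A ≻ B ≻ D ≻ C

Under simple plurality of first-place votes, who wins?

A

First-place votes: C 0, D 2, B 0, A 17.
A has the most first-place votes.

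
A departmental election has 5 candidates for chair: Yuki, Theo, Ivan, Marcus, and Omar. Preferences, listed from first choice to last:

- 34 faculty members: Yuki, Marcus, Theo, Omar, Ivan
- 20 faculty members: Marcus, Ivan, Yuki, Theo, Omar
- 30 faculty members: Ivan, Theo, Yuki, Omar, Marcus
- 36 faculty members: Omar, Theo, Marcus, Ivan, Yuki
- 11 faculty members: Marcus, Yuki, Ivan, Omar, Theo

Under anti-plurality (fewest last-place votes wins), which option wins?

Last-place votes: Yuki 36, Theo 11, Ivan 34, Marcus 30, Omar 20.
Theo is ranked last by the fewest voters, so Theo wins.

Theo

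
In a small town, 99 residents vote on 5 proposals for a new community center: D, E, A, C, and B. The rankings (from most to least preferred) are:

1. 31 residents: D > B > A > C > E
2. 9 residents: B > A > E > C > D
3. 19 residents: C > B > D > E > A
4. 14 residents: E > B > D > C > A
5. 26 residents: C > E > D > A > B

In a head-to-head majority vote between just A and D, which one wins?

Voters preferring A to D: 9; preferring D to A: 90.
D wins the head-to-head.

D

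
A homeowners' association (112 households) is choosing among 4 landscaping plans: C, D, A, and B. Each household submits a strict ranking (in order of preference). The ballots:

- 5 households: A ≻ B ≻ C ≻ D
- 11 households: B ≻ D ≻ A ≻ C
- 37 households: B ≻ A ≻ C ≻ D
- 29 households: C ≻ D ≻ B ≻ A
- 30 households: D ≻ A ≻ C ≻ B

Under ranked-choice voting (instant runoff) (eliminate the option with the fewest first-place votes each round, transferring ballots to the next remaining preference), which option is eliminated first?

Round 1: C 29, D 30, A 5, B 48. Eliminate A.

A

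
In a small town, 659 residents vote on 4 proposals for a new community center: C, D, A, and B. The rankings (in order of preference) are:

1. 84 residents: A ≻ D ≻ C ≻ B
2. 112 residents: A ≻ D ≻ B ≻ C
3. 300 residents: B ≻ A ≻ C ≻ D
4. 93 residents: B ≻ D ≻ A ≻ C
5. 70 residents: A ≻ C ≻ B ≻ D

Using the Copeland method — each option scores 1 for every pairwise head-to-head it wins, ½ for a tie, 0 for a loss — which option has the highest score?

C: beats D; loses to A and B → score 1.
D: loses to C, A, and B → score 0.
A: beats C and D; loses to B → score 2.
B: beats C, D, and A → score 3.
B has the best pairwise record.

B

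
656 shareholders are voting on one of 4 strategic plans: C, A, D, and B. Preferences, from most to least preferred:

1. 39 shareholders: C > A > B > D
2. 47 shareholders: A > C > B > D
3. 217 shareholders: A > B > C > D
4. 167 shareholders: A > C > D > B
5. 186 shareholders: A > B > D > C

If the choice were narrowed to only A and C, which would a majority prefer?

Voters preferring A to C: 617; preferring C to A: 39.
A wins the head-to-head.

A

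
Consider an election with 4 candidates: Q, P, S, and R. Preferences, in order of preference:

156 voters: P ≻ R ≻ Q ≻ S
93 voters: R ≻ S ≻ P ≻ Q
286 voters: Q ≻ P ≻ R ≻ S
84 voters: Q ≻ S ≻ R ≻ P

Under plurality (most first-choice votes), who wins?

First-place votes: Q 370, P 156, S 0, R 93.
Q has the most first-place votes.

Q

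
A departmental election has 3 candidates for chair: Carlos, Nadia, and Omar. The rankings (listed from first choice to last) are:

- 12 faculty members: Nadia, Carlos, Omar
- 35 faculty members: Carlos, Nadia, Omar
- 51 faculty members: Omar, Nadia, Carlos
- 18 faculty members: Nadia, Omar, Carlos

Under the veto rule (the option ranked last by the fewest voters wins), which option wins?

Nadia

Last-place votes: Carlos 69, Nadia 0, Omar 47.
Nadia is ranked last by the fewest voters, so Nadia wins.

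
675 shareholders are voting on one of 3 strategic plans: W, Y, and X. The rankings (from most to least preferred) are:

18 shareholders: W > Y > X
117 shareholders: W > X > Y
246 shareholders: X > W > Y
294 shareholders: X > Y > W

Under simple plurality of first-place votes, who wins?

First-place votes: W 135, Y 0, X 540.
X has the most first-place votes.

X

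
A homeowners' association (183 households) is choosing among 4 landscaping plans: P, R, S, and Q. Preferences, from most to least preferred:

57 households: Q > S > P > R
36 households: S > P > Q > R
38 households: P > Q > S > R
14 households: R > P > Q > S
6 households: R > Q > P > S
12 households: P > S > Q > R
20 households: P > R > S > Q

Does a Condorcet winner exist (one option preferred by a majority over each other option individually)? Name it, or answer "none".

none

Checking pairwise contests:
S beats P 93–90.
P beats R 163–20.
Q beats S 115–68.
P beats Q 120–63.
Every option loses at least one head-to-head, so there is no Condorcet winner.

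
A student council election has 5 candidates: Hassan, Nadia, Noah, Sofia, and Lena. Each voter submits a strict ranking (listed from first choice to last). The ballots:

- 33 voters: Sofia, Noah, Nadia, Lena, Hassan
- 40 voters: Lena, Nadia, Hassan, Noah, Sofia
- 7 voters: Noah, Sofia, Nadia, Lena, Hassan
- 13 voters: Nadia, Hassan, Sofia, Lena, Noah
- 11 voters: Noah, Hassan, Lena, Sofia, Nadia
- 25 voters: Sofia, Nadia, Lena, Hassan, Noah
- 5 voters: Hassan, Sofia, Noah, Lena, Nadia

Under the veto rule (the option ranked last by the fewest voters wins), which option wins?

Last-place votes: Hassan 40, Nadia 16, Noah 38, Sofia 40, Lena 0.
Lena is ranked last by the fewest voters, so Lena wins.

Lena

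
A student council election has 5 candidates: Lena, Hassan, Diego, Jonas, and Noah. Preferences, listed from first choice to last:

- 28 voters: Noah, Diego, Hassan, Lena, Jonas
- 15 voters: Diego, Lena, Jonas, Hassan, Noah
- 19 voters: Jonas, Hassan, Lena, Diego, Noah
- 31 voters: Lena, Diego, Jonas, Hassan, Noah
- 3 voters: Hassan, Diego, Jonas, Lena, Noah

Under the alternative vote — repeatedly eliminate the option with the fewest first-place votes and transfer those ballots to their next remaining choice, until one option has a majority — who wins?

Lena

Round 1: Lena 31, Hassan 3, Diego 15, Jonas 19, Noah 28. Eliminate Hassan.
Round 2: Lena 31, Diego 18, Jonas 19, Noah 28. Eliminate Diego.
Round 3: Lena 46, Jonas 22, Noah 28. Eliminate Jonas.
Round 4: Lena 68, Noah 28. Lena has a majority.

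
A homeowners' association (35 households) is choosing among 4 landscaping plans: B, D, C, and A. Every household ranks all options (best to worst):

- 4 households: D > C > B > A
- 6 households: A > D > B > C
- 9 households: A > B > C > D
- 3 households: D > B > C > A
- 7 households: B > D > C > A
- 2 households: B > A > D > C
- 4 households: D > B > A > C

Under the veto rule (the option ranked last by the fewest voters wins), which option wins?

B

Last-place votes: B 0, D 9, C 12, A 14.
B is ranked last by the fewest voters, so B wins.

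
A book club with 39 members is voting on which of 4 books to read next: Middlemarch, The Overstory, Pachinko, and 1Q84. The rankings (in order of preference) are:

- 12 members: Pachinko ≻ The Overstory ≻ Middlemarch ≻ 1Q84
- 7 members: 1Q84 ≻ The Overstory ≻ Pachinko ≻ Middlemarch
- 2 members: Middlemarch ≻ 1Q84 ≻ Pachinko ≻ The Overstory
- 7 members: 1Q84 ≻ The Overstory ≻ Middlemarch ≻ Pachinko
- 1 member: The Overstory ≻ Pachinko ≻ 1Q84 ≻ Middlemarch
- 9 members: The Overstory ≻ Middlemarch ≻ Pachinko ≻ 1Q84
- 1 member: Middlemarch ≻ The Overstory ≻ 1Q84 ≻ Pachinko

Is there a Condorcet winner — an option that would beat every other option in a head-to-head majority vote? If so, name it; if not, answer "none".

The Overstory

The Overstory vs Middlemarch: 36–3 for The Overstory.
The Overstory vs Pachinko: 25–14 for The Overstory.
The Overstory vs 1Q84: 23–16 for The Overstory.
The Overstory beats every other option head-to-head.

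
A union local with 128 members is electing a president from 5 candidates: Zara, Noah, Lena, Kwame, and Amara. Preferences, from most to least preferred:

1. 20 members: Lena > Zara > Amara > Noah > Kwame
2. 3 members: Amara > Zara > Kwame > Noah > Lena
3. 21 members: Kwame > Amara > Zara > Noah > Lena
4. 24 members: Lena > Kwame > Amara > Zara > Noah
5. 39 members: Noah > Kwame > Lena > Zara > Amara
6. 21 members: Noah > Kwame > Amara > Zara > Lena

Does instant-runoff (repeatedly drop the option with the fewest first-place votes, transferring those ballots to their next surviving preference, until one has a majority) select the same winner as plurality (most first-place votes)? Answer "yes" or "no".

yes

Instant-runoff — R1 Zara 0, Noah 60, Lena 44, Kwame 21, Amara 3 (Zara out); R2 Noah 60, Lena 44, Kwame 21, Amara 3 (Amara out); R3 Noah 60, Lena 44, Kwame 24 (Kwame out); R4 Noah 84, Lena 44 (Noah winner). Winner: Noah.
Plurality — first-place votes: Zara 0, Noah 60, Lena 44, Kwame 21, Amara 3. Winner: Noah.
The two methods agree.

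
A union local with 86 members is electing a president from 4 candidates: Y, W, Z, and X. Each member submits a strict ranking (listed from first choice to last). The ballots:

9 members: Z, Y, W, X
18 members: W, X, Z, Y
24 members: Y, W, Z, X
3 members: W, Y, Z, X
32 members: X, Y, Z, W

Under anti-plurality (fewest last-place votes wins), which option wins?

Z

Last-place votes: Y 18, W 32, Z 0, X 36.
Z is ranked last by the fewest voters, so Z wins.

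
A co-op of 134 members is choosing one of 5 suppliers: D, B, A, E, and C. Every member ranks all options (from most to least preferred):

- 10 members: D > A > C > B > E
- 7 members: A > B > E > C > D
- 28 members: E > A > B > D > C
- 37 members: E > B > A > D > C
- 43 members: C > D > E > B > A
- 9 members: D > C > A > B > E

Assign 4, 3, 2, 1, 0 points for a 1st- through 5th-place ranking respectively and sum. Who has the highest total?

E

D: 10·4 + 7·0 + 28·1 + 37·1 + 43·3 + 9·4 = 270
B: 10·1 + 7·3 + 28·2 + 37·3 + 43·1 + 9·1 = 250
A: 10·3 + 7·4 + 28·3 + 37·2 + 43·0 + 9·2 = 234
E: 10·0 + 7·2 + 28·4 + 37·4 + 43·2 + 9·0 = 360
C: 10·2 + 7·1 + 28·0 + 37·0 + 43·4 + 9·3 = 226
E has the highest Borda score (360).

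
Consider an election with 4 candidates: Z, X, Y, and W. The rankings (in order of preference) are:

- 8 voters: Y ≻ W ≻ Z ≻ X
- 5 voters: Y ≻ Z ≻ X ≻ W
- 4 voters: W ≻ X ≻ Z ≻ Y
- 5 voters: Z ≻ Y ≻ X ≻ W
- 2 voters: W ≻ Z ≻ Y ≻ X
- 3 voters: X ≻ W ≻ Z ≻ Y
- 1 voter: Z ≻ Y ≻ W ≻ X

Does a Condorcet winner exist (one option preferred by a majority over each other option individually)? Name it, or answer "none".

Checking pairwise contests:
W beats Z 17–11.
Z beats X 21–7.
Z beats Y 15–13.
Y beats W 19–9.
Every option loses at least one head-to-head, so there is no Condorcet winner.

none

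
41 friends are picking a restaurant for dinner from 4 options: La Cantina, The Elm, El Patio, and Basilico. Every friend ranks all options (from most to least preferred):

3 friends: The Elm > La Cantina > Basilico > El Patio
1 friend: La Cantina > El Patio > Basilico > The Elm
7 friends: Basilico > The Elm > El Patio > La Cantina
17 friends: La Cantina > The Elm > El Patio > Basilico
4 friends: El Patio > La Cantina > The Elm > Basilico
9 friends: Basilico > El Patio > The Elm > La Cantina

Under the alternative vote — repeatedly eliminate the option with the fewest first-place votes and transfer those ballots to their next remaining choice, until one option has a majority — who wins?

Round 1: La Cantina 18, The Elm 3, El Patio 4, Basilico 16. Eliminate The Elm.
Round 2: La Cantina 21, El Patio 4, Basilico 16. La Cantina has a majority.

La Cantina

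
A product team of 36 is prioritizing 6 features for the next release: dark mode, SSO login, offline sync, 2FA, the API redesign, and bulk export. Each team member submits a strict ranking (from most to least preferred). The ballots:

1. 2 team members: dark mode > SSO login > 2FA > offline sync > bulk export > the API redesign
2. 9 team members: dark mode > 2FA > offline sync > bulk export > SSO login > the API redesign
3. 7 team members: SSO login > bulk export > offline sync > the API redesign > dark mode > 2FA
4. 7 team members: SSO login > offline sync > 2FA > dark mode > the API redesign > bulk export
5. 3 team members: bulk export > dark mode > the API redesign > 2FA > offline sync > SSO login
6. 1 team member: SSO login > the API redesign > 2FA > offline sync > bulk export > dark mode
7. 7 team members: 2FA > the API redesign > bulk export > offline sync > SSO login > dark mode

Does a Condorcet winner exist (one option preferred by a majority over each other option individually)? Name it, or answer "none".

Checking pairwise contests:
SSO login beats dark mode 22–14.
offline sync beats SSO login 19–17.
2FA beats offline sync 22–14.
dark mode beats 2FA 21–15.
dark mode beats the API redesign 21–15.
offline sync beats bulk export 19–17.
Every option loses at least one head-to-head, so there is no Condorcet winner.

none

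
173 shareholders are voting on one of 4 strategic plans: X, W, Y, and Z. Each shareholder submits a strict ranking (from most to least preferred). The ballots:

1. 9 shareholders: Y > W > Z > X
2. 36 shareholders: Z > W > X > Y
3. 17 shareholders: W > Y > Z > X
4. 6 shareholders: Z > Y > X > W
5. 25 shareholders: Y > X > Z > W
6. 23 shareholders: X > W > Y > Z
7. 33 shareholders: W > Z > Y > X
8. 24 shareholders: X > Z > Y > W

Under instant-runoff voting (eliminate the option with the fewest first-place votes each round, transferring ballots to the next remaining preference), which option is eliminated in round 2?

Round 1: X 47, W 50, Y 34, Z 42. Eliminate Y.
Round 2: X 72, W 59, Z 42. Eliminate Z.

Z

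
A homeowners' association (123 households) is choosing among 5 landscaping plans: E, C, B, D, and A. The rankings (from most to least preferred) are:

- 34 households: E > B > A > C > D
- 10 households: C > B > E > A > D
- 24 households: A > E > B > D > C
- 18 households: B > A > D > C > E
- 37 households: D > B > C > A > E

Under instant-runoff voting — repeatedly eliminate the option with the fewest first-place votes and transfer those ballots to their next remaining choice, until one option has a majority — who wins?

Round 1: E 34, C 10, B 18, D 37, A 24. Eliminate C.
Round 2: E 34, B 28, D 37, A 24. Eliminate A.
Round 3: E 58, B 28, D 37. Eliminate B.
Round 4: E 68, D 55. E has a majority.

E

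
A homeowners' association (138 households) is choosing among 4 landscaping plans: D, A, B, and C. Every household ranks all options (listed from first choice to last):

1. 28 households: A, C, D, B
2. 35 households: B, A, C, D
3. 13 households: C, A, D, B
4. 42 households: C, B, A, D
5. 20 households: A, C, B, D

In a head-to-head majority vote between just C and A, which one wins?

Voters preferring C to A: 55; preferring A to C: 83.
A wins the head-to-head.

A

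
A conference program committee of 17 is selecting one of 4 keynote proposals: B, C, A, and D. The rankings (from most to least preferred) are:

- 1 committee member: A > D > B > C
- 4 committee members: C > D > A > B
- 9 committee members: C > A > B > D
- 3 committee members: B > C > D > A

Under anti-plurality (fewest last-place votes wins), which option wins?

Last-place votes: B 4, C 1, A 3, D 9.
C is ranked last by the fewest voters, so C wins.

C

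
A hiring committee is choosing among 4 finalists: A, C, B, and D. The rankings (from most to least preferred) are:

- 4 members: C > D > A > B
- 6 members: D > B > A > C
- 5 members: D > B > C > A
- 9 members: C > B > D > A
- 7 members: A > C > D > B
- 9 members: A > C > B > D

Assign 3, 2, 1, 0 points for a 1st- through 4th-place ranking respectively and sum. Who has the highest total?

C

A: 4·1 + 6·1 + 5·0 + 9·0 + 7·3 + 9·3 = 58
C: 4·3 + 6·0 + 5·1 + 9·3 + 7·2 + 9·2 = 76
B: 4·0 + 6·2 + 5·2 + 9·2 + 7·0 + 9·1 = 49
D: 4·2 + 6·3 + 5·3 + 9·1 + 7·1 + 9·0 = 57
C has the highest Borda score (76).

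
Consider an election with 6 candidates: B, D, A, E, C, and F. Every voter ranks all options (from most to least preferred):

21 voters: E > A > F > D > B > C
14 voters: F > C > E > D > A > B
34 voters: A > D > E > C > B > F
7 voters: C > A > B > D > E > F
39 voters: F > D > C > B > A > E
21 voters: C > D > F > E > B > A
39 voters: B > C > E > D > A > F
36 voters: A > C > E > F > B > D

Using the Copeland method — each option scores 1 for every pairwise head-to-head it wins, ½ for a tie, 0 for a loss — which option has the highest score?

B: loses to D, A, E, C, and F → score 0.
D: beats B and A; loses to E, C, and F → score 2.
A: beats B, E, and F; loses to D and C → score 3.
E: beats B, D, and F; loses to A and C → score 3.
C: beats B, D, A, E, and F → score 5.
F: beats B and D; loses to A, E, and C → score 2.
C has the best pairwise record.

C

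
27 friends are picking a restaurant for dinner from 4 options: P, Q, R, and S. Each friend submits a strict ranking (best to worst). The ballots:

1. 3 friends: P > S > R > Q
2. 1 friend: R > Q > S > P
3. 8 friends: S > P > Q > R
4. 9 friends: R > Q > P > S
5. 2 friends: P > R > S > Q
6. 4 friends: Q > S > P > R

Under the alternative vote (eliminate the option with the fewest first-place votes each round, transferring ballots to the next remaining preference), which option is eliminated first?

Q

Round 1: P 5, Q 4, R 10, S 8. Eliminate Q.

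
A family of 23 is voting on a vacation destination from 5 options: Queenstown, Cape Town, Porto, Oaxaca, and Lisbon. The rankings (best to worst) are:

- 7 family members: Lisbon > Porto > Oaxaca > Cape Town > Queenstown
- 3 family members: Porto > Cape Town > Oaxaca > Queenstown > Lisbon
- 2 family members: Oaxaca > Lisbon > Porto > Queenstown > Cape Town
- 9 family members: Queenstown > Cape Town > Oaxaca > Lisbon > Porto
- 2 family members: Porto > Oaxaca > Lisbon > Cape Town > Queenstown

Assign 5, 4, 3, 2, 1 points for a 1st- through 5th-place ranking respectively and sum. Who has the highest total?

Oaxaca

Queenstown: 7·1 + 3·2 + 2·2 + 9·5 + 2·1 = 64
Cape Town: 7·2 + 3·4 + 2·1 + 9·4 + 2·2 = 68
Porto: 7·4 + 3·5 + 2·3 + 9·1 + 2·5 = 68
Oaxaca: 7·3 + 3·3 + 2·5 + 9·3 + 2·4 = 75
Lisbon: 7·5 + 3·1 + 2·4 + 9·2 + 2·3 = 70
Oaxaca has the highest Borda score (75).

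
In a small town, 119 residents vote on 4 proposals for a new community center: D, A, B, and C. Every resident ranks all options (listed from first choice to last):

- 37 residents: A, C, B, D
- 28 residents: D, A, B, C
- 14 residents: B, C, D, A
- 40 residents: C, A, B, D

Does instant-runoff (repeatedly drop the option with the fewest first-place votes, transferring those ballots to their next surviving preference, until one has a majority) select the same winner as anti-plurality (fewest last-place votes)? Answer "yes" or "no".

Instant-runoff — R1 D 28, A 37, B 14, C 40 (B out); R2 D 28, A 37, C 54 (D out); R3 A 65, C 54 (A winner). Winner: A.
Anti-plurality — last-place votes: D 77, A 14, B 0, C 28. Winner: B.
The two methods disagree.

no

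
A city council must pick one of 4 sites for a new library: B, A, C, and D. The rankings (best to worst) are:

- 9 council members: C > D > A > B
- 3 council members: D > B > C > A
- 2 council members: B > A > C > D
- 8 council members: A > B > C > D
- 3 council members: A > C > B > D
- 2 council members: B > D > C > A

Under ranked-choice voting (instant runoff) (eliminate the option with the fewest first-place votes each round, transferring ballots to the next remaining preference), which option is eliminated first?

Round 1: B 4, A 11, C 9, D 3. Eliminate D.

D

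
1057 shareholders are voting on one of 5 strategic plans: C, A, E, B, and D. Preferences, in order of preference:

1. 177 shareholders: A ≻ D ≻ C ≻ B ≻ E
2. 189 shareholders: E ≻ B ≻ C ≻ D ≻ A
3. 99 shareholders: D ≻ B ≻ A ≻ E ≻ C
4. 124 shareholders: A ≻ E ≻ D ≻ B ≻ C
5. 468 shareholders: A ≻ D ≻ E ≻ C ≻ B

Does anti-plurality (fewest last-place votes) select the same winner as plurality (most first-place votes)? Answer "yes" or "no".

Anti-plurality — last-place votes: C 223, A 189, E 177, B 468, D 0. Winner: D.
Plurality — first-place votes: C 0, A 769, E 189, B 0, D 99. Winner: A.
The two methods disagree.

no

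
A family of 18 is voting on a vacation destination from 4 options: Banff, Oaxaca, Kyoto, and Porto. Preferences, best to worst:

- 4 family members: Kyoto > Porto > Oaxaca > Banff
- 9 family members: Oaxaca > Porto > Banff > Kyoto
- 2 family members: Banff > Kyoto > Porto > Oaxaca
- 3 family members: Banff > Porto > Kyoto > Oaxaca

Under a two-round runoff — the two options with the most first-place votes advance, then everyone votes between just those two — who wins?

Round 1 first-place votes: Banff 5, Oaxaca 9, Kyoto 4, Porto 0.
Oaxaca and Banff advance.
Runoff: Oaxaca is preferred to Banff by 13 voters; Banff by 5.
Oaxaca wins the runoff.

Oaxaca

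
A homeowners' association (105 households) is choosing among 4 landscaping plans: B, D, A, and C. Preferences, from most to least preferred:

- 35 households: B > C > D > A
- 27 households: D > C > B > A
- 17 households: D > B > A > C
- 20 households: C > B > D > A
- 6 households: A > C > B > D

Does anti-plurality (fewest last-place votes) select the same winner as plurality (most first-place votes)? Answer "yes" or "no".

no

Anti-plurality — last-place votes: B 0, D 6, A 82, C 17. Winner: B.
Plurality — first-place votes: B 35, D 44, A 6, C 20. Winner: D.
The two methods disagree.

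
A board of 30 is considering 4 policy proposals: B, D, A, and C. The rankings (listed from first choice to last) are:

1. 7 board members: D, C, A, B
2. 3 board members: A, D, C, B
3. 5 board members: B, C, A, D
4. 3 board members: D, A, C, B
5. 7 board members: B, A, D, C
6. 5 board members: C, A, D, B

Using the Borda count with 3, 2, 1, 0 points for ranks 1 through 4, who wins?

B: 7·0 + 3·0 + 5·3 + 3·0 + 7·3 + 5·0 = 36
D: 7·3 + 3·2 + 5·0 + 3·3 + 7·1 + 5·1 = 48
A: 7·1 + 3·3 + 5·1 + 3·2 + 7·2 + 5·2 = 51
C: 7·2 + 3·1 + 5·2 + 3·1 + 7·0 + 5·3 = 45
A has the highest Borda score (51).

A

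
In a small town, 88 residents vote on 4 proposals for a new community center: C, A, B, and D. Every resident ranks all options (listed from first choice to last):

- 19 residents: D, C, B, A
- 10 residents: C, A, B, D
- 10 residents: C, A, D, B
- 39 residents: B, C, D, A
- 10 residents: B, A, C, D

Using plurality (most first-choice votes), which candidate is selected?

B

First-place votes: C 20, A 0, B 49, D 19.
B has the most first-place votes.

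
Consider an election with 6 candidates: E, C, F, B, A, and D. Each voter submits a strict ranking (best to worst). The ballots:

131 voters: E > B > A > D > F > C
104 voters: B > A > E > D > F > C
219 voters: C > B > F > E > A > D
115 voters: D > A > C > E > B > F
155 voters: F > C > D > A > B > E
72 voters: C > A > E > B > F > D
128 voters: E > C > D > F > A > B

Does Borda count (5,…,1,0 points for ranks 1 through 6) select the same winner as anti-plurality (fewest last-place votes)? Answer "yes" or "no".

no

Borda — scores: E 2491, C 2932, F 1995, B 2334, A 2214, D 1894. Winner: C.
Anti-plurality — last-place votes: E 155, C 235, F 115, B 128, A 0, D 291. Winner: A.
The two methods disagree.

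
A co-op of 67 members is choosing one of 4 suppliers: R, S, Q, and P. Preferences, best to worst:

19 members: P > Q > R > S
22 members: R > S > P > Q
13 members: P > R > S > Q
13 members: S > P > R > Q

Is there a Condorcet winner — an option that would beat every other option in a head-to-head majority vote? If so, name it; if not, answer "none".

Checking pairwise contests:
P beats R 45–22.
R beats S 54–13.
R beats Q 48–19.
S beats P 35–32.
Every option loses at least one head-to-head, so there is no Condorcet winner.

none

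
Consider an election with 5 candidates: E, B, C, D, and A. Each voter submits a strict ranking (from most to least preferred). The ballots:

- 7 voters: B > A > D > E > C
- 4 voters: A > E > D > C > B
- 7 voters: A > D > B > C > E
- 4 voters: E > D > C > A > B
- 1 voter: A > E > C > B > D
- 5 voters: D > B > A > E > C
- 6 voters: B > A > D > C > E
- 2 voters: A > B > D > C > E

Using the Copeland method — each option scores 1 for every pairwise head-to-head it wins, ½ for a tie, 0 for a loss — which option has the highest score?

E: beats C; loses to B, D, and A → score 1.
B: beats E and C; ties A; loses to D → score 2.5.
C: loses to E, B, D, and A → score 0.
D: beats E, B, and C; loses to A → score 3.
A: beats E, C, and D; ties B → score 3.5.
A has the best pairwise record.

A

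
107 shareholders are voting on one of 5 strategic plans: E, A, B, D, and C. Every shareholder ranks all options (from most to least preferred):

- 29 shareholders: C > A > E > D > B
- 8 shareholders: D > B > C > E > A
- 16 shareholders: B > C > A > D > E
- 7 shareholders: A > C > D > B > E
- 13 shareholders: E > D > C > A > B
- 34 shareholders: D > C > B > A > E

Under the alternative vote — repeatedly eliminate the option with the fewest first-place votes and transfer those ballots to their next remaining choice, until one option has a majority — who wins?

D

Round 1: E 13, A 7, B 16, D 42, C 29. Eliminate A.
Round 2: E 13, B 16, D 42, C 36. Eliminate E.
Round 3: B 16, D 55, C 36. D has a majority.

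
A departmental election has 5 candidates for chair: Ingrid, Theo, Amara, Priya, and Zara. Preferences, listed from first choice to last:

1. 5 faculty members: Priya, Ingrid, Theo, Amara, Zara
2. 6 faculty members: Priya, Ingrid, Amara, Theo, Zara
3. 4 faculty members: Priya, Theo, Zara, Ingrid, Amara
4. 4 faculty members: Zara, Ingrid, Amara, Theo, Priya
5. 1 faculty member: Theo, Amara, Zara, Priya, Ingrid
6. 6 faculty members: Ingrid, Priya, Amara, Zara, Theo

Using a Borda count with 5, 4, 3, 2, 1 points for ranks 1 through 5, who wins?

Ingrid: 5·4 + 6·4 + 4·2 + 4·4 + 1·1 + 6·5 = 99
Theo: 5·3 + 6·2 + 4·4 + 4·2 + 1·5 + 6·1 = 62
Amara: 5·2 + 6·3 + 4·1 + 4·3 + 1·4 + 6·3 = 66
Priya: 5·5 + 6·5 + 4·5 + 4·1 + 1·2 + 6·4 = 105
Zara: 5·1 + 6·1 + 4·3 + 4·5 + 1·3 + 6·2 = 58
Priya has the highest Borda score (105).

Priya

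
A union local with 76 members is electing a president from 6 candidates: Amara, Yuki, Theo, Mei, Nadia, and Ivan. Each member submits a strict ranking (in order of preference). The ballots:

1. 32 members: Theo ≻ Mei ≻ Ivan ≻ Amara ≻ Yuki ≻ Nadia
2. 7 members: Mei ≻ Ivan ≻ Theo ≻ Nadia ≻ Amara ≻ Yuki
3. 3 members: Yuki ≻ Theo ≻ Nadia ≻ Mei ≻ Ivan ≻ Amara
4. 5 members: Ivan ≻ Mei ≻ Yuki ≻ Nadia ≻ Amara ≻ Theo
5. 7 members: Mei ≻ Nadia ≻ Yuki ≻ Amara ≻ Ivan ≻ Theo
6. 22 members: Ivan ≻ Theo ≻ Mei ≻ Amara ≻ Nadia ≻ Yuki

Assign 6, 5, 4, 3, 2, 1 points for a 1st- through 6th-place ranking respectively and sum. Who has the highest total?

Mei

Amara: 32·3 + 7·2 + 3·1 + 5·2 + 7·3 + 22·3 = 210
Yuki: 32·2 + 7·1 + 3·6 + 5·4 + 7·4 + 22·1 = 159
Theo: 32·6 + 7·4 + 3·5 + 5·1 + 7·1 + 22·5 = 357
Mei: 32·5 + 7·6 + 3·3 + 5·5 + 7·6 + 22·4 = 366
Nadia: 32·1 + 7·3 + 3·4 + 5·3 + 7·5 + 22·2 = 159
Ivan: 32·4 + 7·5 + 3·2 + 5·6 + 7·2 + 22·6 = 345
Mei has the highest Borda score (366).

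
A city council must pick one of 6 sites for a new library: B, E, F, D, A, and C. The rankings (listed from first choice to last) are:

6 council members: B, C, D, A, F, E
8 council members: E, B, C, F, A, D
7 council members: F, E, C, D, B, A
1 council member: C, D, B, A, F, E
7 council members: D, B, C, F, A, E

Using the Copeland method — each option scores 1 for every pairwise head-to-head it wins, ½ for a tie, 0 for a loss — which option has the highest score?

B: beats F, A, and C; loses to E and D → score 3.
E: beats B, D, A, and C; loses to F → score 4.
F: beats E, D, and A; loses to B and C → score 3.
D: beats B and A; loses to E, F, and C → score 2.
A: loses to B, E, F, D, and C → score 0.
C: beats F, D, and A; loses to B and E → score 3.
E has the best pairwise record.

E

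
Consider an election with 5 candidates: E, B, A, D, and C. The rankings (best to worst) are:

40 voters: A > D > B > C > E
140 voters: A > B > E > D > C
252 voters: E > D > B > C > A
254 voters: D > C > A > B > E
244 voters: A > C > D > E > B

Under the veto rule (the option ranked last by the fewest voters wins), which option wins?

Last-place votes: E 294, B 244, A 252, D 0, C 140.
D is ranked last by the fewest voters, so D wins.

D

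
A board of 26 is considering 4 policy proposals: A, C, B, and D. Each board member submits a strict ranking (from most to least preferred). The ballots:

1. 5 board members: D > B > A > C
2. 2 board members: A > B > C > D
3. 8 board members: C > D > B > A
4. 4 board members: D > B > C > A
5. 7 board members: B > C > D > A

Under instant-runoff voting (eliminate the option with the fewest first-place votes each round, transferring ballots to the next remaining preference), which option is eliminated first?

A

Round 1: A 2, C 8, B 7, D 9. Eliminate A.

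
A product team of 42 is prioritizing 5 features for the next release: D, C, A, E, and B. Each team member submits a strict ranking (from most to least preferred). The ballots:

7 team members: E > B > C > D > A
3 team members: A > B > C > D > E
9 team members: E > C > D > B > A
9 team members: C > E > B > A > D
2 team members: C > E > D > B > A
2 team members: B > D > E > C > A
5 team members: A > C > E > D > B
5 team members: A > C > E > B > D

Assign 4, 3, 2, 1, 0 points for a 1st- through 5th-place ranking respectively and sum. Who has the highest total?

C

D: 7·1 + 3·1 + 9·2 + 9·0 + 2·2 + 2·3 + 5·1 + 5·0 = 43
C: 7·2 + 3·2 + 9·3 + 9·4 + 2·4 + 2·1 + 5·3 + 5·3 = 123
A: 7·0 + 3·4 + 9·0 + 9·1 + 2·0 + 2·0 + 5·4 + 5·4 = 61
E: 7·4 + 3·0 + 9·4 + 9·3 + 2·3 + 2·2 + 5·2 + 5·2 = 121
B: 7·3 + 3·3 + 9·1 + 9·2 + 2·1 + 2·4 + 5·0 + 5·1 = 72
C has the highest Borda score (123).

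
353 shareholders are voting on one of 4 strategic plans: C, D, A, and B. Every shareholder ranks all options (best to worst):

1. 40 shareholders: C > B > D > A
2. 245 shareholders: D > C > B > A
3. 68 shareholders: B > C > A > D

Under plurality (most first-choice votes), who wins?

First-place votes: C 40, D 245, A 0, B 68.
D has the most first-place votes.

D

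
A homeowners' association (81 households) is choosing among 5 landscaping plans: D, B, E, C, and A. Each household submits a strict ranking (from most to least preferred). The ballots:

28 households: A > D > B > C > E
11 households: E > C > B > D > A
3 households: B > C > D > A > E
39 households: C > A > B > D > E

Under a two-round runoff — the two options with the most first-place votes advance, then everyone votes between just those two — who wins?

C

Round 1 first-place votes: D 0, B 3, E 11, C 39, A 28.
C and A advance.
Runoff: C is preferred to A by 53 voters; A by 28.
C wins the runoff.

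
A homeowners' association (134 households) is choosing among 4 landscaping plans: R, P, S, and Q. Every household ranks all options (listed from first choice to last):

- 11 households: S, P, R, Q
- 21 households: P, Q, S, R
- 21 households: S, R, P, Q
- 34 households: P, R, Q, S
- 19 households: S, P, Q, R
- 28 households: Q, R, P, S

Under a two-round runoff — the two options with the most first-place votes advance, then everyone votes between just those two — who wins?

P

Round 1 first-place votes: R 0, P 55, S 51, Q 28.
P and S advance.
Runoff: P is preferred to S by 83 voters; S by 51.
P wins the runoff.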